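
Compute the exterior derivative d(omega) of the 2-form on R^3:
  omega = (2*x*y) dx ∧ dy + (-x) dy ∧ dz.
d(omega) = (-1) dx ∧ dy ∧ dz

For a 2-form omega = sum_{i<j} g_{ij} dx_i ∧ dx_j, the exterior derivative is
  d(omega) = sum_{i<j} d(g_{ij}) ∧ dx_i ∧ dx_j = sum_{i<j, k} (∂g_{ij}/∂x_k) dx_k ∧ dx_i ∧ dx_j.
Expand each term, using dx_k ∧ dx_i ∧ dx_j = sgn(permutation) dx_{(a)} ∧ dx_{(b)} ∧ dx_{(c)} with (a < b < c) sorted:
  d(-x) includes (∂/∂x)(-x) dx = (-1) dx, which multiplied by dy ∧ dz gives (-1) dx ∧ dy ∧ dz
Collecting like 3-forms: d(omega) = (-1) dx ∧ dy ∧ dz.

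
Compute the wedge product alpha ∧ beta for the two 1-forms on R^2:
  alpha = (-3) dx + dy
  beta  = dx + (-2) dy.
alpha ∧ beta = (5) dx ∧ dy

Distribute the wedge, using dx_i ∧ dx_j = -dx_j ∧ dx_i and dx_i ∧ dx_i = 0. For each pair (i, j) with i < j, the coefficient of dx_i ∧ dx_j in alpha ∧ beta is (alpha_i * beta_j - alpha_j * beta_i). Collecting: alpha ∧ beta = (5) dx ∧ dy.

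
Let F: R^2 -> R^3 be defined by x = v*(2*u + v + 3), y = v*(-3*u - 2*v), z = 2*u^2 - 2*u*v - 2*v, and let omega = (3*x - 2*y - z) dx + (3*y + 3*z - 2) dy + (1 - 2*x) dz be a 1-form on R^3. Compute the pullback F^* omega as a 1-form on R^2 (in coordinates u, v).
F^* omega = (-38*u^2*v + 73*u*v^2 - 24*u*v + 4*u + 36*v^3 + 52*v^2 + 4*v) du + (-22*u^3 + 53*u^2*v - 6*u^2 + 124*u*v^2 + 102*u*v + 4*u + 38*v^3 + 71*v^2 + 53*v - 2) dv

Using F^*(f dg) = (f ∘ F) d(g ∘ F), substitute each coordinate x_i by F_i(u, v) in f_i, and replace dx_i by d F_i = (∂F_i/∂u) du + (∂F_i/∂v) dv.
  For the x component: f_1(F) = -2*u^2 + 14*u*v + 7*v^2 + 11*v; d F_1 = (2*v) du + (2*u + 2*v + 3) dv
  For the y component: f_2(F) = 6*u^2 - 15*u*v - 6*v^2 - 6*v - 2; d F_2 = (-3*v) du + (-3*u - 4*v) dv
  For the z component: f_3(F) = -4*u*v - 2*v^2 - 6*v + 1; d F_3 = (4*u - 2*v) du + (-2*u - 2) dv
Combining and collecting du, dv coefficients:
  coeff of du: -38*u^2*v + 73*u*v^2 - 24*u*v + 4*u + 36*v^3 + 52*v^2 + 4*v
  coeff of dv: -22*u^3 + 53*u^2*v - 6*u^2 + 124*u*v^2 + 102*u*v + 4*u + 38*v^3 + 71*v^2 + 53*v - 2
F^* omega = (-38*u^2*v + 73*u*v^2 - 24*u*v + 4*u + 36*v^3 + 52*v^2 + 4*v) du + (-22*u^3 + 53*u^2*v - 6*u^2 + 124*u*v^2 + 102*u*v + 4*u + 38*v^3 + 71*v^2 + 53*v - 2) dv.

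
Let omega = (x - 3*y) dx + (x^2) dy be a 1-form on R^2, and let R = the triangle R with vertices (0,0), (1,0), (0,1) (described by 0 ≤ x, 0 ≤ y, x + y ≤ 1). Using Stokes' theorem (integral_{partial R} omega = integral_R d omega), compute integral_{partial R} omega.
integral_(partial R) omega = 11/6

Stokes: integral_partial_R omega = integral_R d omega with d omega = (∂Q/∂x - ∂P/∂y) dx ∧ dy.
  ∂Q/∂x = 2*x
  ∂P/∂y = -3
  integrand = ∂Q/∂x - ∂P/∂y = 2*x + 3.
Integrating over R: integral_0^1 integral_0^{1-x} (2*x + 3) dy dx = 11/6.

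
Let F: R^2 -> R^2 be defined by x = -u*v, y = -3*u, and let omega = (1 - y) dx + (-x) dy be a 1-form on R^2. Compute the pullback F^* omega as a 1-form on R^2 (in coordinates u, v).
F^* omega = (v*(-6*u - 1)) du + (u*(-3*u - 1)) dv

Using F^*(f dg) = (f ∘ F) d(g ∘ F), substitute each coordinate x_i by F_i(u, v) in f_i, and replace dx_i by d F_i = (∂F_i/∂u) du + (∂F_i/∂v) dv.
  For the x component: f_1(F) = 3*u + 1; d F_1 = (-v) du + (-u) dv
  For the y component: f_2(F) = u*v; d F_2 = (-3) du + (0) dv
Combining and collecting du, dv coefficients:
  coeff of du: v*(-6*u - 1)
  coeff of dv: u*(-3*u - 1)
F^* omega = (v*(-6*u - 1)) du + (u*(-3*u - 1)) dv.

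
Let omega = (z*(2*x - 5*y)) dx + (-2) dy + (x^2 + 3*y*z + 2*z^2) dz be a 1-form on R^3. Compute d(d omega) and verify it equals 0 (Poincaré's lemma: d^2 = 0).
d(d omega) = 0

Step 1: d omega = sum_{i<j} (∂f_j/∂x_i - ∂f_i/∂x_j) dx_i ∧ dx_j:
  coeff of dx ∧ dy: 5*z
  coeff of dx ∧ dz: 5*y
  coeff of dy ∧ dz: 3*z
Step 2: Apply d again to each 2-form coefficient. The only possible 3-form in R^3 is dx ∧ dy ∧ dz, with coefficient
  ∂(coeff of dy∧dz)/∂x - ∂(coeff of dx∧dz)/∂y + ∂(coeff of dx∧dy)/∂z
  = ∂/∂x (3*z) - ∂/∂y (5*y) + ∂/∂z (5*z).
Each of these terms simplifies to sums of mixed partials that cancel in pairs. The result is 0 (by equality of mixed partials for smooth functions — Schwarz / Clairaut).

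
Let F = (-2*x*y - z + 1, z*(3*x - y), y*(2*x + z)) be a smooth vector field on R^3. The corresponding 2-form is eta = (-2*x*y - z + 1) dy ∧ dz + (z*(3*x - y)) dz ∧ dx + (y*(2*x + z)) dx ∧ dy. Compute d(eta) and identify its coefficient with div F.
d(eta) = (-y - z) dx ∧ dy ∧ dz; div F = -y - z

For a 2-form in R^3 of the form above, applying d gives a 3-form with coefficient ∂P/∂x + ∂Q/∂y + ∂R/∂z:
  ∂P/∂x = -2*y
  ∂Q/∂y = -z
  ∂R/∂z = y
Sum = -y - z, which is exactly div F.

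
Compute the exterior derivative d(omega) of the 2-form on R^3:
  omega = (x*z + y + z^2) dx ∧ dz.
d(omega) = (-1) dx ∧ dy ∧ dz

For a 2-form omega = sum_{i<j} g_{ij} dx_i ∧ dx_j, the exterior derivative is
  d(omega) = sum_{i<j} d(g_{ij}) ∧ dx_i ∧ dx_j = sum_{i<j, k} (∂g_{ij}/∂x_k) dx_k ∧ dx_i ∧ dx_j.
Expand each term, using dx_k ∧ dx_i ∧ dx_j = sgn(permutation) dx_{(a)} ∧ dx_{(b)} ∧ dx_{(c)} with (a < b < c) sorted:
  d(x*z + y + z^2) includes (∂/∂y)(x*z + y + z^2) dy = (1) dy, which multiplied by dx ∧ dz gives (-1) dx ∧ dy ∧ dz
Collecting like 3-forms: d(omega) = (-1) dx ∧ dy ∧ dz.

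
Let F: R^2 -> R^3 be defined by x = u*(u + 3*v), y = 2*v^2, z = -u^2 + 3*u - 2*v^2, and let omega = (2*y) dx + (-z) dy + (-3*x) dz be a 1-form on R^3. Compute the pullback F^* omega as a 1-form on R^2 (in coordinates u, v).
F^* omega = (6*u^3 + 18*u^2*v - 9*u^2 + 8*u*v^2 - 27*u*v + 12*v^3) du + (4*v*(4*u^2 + 12*u*v - 3*u + 2*v^2)) dv

Using F^*(f dg) = (f ∘ F) d(g ∘ F), substitute each coordinate x_i by F_i(u, v) in f_i, and replace dx_i by d F_i = (∂F_i/∂u) du + (∂F_i/∂v) dv.
  For the x component: f_1(F) = 4*v^2; d F_1 = (2*u + 3*v) du + (3*u) dv
  For the y component: f_2(F) = u^2 - 3*u + 2*v^2; d F_2 = (0) du + (4*v) dv
  For the z component: f_3(F) = 3*u*(-u - 3*v); d F_3 = (3 - 2*u) du + (-4*v) dv
Combining and collecting du, dv coefficients:
  coeff of du: 6*u^3 + 18*u^2*v - 9*u^2 + 8*u*v^2 - 27*u*v + 12*v^3
  coeff of dv: 4*v*(4*u^2 + 12*u*v - 3*u + 2*v^2)
F^* omega = (6*u^3 + 18*u^2*v - 9*u^2 + 8*u*v^2 - 27*u*v + 12*v^3) du + (4*v*(4*u^2 + 12*u*v - 3*u + 2*v^2)) dv.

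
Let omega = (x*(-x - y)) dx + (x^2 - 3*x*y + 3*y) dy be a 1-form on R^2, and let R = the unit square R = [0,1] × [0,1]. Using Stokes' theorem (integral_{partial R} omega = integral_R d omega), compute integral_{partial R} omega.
integral_(partial R) omega = 0

Stokes: integral_partial_R omega = integral_R d omega with d omega = (∂Q/∂x - ∂P/∂y) dx ∧ dy.
  ∂Q/∂x = 2*x - 3*y
  ∂P/∂y = -x
  integrand = ∂Q/∂x - ∂P/∂y = 3*x - 3*y.
Integrating over R: integral_0^1 integral_0^1 (3*x - 3*y) dx dy = 0.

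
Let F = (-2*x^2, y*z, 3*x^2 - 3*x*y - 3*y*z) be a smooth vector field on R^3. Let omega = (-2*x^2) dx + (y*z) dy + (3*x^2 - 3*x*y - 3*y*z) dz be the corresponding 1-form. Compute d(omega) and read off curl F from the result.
d(omega) = (-3*x - y - 3*z) dy ∧ dz + (-6*x + 3*y) dz ∧ dx + (0) dx ∧ dy; curl F = (-3*x - y - 3*z, -6*x + 3*y, 0)

d omega = sum_{i<j} (∂f_j/∂x_i - ∂f_i/∂x_j) dx_i ∧ dx_j. Under the identification (dy ∧ dz, dz ∧ dx, dx ∧ dy) ↔ (e_x, e_y, e_z), the coefficients are exactly the components of curl F. Compute:
  ∂R/∂y - ∂Q/∂z = (-3*x - 3*z) - (y) = -3*x - y - 3*z
  ∂P/∂z - ∂R/∂x = (0) - (6*x - 3*y) = -6*x + 3*y
  ∂Q/∂x - ∂P/∂y = (0) - (0) = 0.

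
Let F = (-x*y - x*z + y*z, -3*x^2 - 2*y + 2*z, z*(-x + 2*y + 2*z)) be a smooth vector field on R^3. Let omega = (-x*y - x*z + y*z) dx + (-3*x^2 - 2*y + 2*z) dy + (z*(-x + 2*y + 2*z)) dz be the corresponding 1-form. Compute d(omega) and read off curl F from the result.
d(omega) = (2*z - 2) dy ∧ dz + (-x + y + z) dz ∧ dx + (-5*x - z) dx ∧ dy; curl F = (2*z - 2, -x + y + z, -5*x - z)

d omega = sum_{i<j} (∂f_j/∂x_i - ∂f_i/∂x_j) dx_i ∧ dx_j. Under the identification (dy ∧ dz, dz ∧ dx, dx ∧ dy) ↔ (e_x, e_y, e_z), the coefficients are exactly the components of curl F. Compute:
  ∂R/∂y - ∂Q/∂z = (2*z) - (2) = 2*z - 2
  ∂P/∂z - ∂R/∂x = (-x + y) - (-z) = -x + y + z
  ∂Q/∂x - ∂P/∂y = (-6*x) - (-x + z) = -5*x - z.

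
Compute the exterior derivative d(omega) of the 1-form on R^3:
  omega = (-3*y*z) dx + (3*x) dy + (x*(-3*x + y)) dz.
d(omega) = (3*z + 3) dx ∧ dy + (-6*x + 4*y) dx ∧ dz + (x) dy ∧ dz

For a 1-form omega = sum_i f_i dx_i, the exterior derivative is
  d(omega) = sum_{i < j} (∂f_j/∂x_i - ∂f_i/∂x_j) dx_i ∧ dx_j.
  coefficient of dx ∧ dy: ∂f_2/∂x - ∂f_1/∂y = ∂(3*x)/∂x - ∂(-3*y*z)/∂y = 3*z + 3
  coefficient of dx ∧ dz: ∂f_3/∂x - ∂f_1/∂z = ∂(x*(-3*x + y))/∂x - ∂(-3*y*z)/∂z = -6*x + 4*y
  coefficient of dy ∧ dz: ∂f_3/∂y - ∂f_2/∂z = ∂(x*(-3*x + y))/∂y - ∂(3*x)/∂z = x
Assembling: d(omega) = (3*z + 3) dx ∧ dy + (-6*x + 4*y) dx ∧ dz + (x) dy ∧ dz.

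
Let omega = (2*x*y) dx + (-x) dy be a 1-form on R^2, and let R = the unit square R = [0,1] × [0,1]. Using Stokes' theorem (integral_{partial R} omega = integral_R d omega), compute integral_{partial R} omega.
integral_(partial R) omega = -2

Stokes: integral_partial_R omega = integral_R d omega with d omega = (∂Q/∂x - ∂P/∂y) dx ∧ dy.
  ∂Q/∂x = -1
  ∂P/∂y = 2*x
  integrand = ∂Q/∂x - ∂P/∂y = -2*x - 1.
Integrating over R: integral_0^1 integral_0^1 (-2*x - 1) dx dy = -2.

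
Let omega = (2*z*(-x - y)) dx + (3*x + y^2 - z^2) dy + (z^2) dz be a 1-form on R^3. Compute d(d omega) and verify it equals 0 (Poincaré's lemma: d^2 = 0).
d(d omega) = 0

Step 1: d omega = sum_{i<j} (∂f_j/∂x_i - ∂f_i/∂x_j) dx_i ∧ dx_j:
  coeff of dx ∧ dy: 2*z + 3
  coeff of dx ∧ dz: 2*x + 2*y
  coeff of dy ∧ dz: 2*z
Step 2: Apply d again to each 2-form coefficient. The only possible 3-form in R^3 is dx ∧ dy ∧ dz, with coefficient
  ∂(coeff of dy∧dz)/∂x - ∂(coeff of dx∧dz)/∂y + ∂(coeff of dx∧dy)/∂z
  = ∂/∂x (2*z) - ∂/∂y (2*x + 2*y) + ∂/∂z (2*z + 3).
Each of these terms simplifies to sums of mixed partials that cancel in pairs. The result is 0 (by equality of mixed partials for smooth functions — Schwarz / Clairaut).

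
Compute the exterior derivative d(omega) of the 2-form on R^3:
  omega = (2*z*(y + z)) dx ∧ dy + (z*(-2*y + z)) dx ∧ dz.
d(omega) = (2*y + 6*z) dx ∧ dy ∧ dz

For a 2-form omega = sum_{i<j} g_{ij} dx_i ∧ dx_j, the exterior derivative is
  d(omega) = sum_{i<j} d(g_{ij}) ∧ dx_i ∧ dx_j = sum_{i<j, k} (∂g_{ij}/∂x_k) dx_k ∧ dx_i ∧ dx_j.
Expand each term, using dx_k ∧ dx_i ∧ dx_j = sgn(permutation) dx_{(a)} ∧ dx_{(b)} ∧ dx_{(c)} with (a < b < c) sorted:
  d(2*z*(y + z)) includes (∂/∂z)(2*z*(y + z)) dz = (2*y + 4*z) dz, which multiplied by dx ∧ dy gives (2*y + 4*z) dx ∧ dy ∧ dz
  d(z*(-2*y + z)) includes (∂/∂y)(z*(-2*y + z)) dy = (-2*z) dy, which multiplied by dx ∧ dz gives (2*z) dx ∧ dy ∧ dz
Collecting like 3-forms: d(omega) = (2*y + 6*z) dx ∧ dy ∧ dz.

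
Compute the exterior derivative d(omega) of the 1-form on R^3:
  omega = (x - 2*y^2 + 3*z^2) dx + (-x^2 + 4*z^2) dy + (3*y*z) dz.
d(omega) = (-2*x + 4*y) dx ∧ dy + (-6*z) dx ∧ dz + (-5*z) dy ∧ dz

For a 1-form omega = sum_i f_i dx_i, the exterior derivative is
  d(omega) = sum_{i < j} (∂f_j/∂x_i - ∂f_i/∂x_j) dx_i ∧ dx_j.
  coefficient of dx ∧ dy: ∂f_2/∂x - ∂f_1/∂y = ∂(-x^2 + 4*z^2)/∂x - ∂(x - 2*y^2 + 3*z^2)/∂y = -2*x + 4*y
  coefficient of dx ∧ dz: ∂f_3/∂x - ∂f_1/∂z = ∂(3*y*z)/∂x - ∂(x - 2*y^2 + 3*z^2)/∂z = -6*z
  coefficient of dy ∧ dz: ∂f_3/∂y - ∂f_2/∂z = ∂(3*y*z)/∂y - ∂(-x^2 + 4*z^2)/∂z = -5*z
Assembling: d(omega) = (-2*x + 4*y) dx ∧ dy + (-6*z) dx ∧ dz + (-5*z) dy ∧ dz.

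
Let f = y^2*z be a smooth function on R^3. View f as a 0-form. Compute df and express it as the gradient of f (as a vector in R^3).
df = (0) dx + (2*y*z) dy + (y^2) dz; grad f = (0, 2*y*z, y^2)

For a 0-form f, d f = (∂f/∂x) dx + (∂f/∂y) dy + (∂f/∂z) dz. The components of the vector representation are exactly the entries of grad f in Cartesian coordinates:
  ∂f/∂x = 0
  ∂f/∂y = 2*y*z
  ∂f/∂z = y^2.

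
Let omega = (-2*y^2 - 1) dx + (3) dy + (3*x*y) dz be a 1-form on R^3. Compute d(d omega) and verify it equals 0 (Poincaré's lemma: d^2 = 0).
d(d omega) = 0

Step 1: d omega = sum_{i<j} (∂f_j/∂x_i - ∂f_i/∂x_j) dx_i ∧ dx_j:
  coeff of dx ∧ dy: 4*y
  coeff of dx ∧ dz: 3*y
  coeff of dy ∧ dz: 3*x
Step 2: Apply d again to each 2-form coefficient. The only possible 3-form in R^3 is dx ∧ dy ∧ dz, with coefficient
  ∂(coeff of dy∧dz)/∂x - ∂(coeff of dx∧dz)/∂y + ∂(coeff of dx∧dy)/∂z
  = ∂/∂x (3*x) - ∂/∂y (3*y) + ∂/∂z (4*y).
Each of these terms simplifies to sums of mixed partials that cancel in pairs. The result is 0 (by equality of mixed partials for smooth functions — Schwarz / Clairaut).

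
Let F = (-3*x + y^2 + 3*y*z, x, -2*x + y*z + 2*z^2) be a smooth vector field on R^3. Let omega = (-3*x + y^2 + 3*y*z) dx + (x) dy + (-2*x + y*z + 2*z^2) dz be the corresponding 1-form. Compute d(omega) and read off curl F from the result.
d(omega) = (z) dy ∧ dz + (3*y + 2) dz ∧ dx + (-2*y - 3*z + 1) dx ∧ dy; curl F = (z, 3*y + 2, -2*y - 3*z + 1)

d omega = sum_{i<j} (∂f_j/∂x_i - ∂f_i/∂x_j) dx_i ∧ dx_j. Under the identification (dy ∧ dz, dz ∧ dx, dx ∧ dy) ↔ (e_x, e_y, e_z), the coefficients are exactly the components of curl F. Compute:
  ∂R/∂y - ∂Q/∂z = (z) - (0) = z
  ∂P/∂z - ∂R/∂x = (3*y) - (-2) = 3*y + 2
  ∂Q/∂x - ∂P/∂y = (1) - (2*y + 3*z) = -2*y - 3*z + 1.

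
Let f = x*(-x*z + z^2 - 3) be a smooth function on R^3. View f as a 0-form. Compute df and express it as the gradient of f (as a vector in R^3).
df = (-2*x*z + z^2 - 3) dx + (0) dy + (x*(-x + 2*z)) dz; grad f = (-2*x*z + z^2 - 3, 0, x*(-x + 2*z))

For a 0-form f, d f = (∂f/∂x) dx + (∂f/∂y) dy + (∂f/∂z) dz. The components of the vector representation are exactly the entries of grad f in Cartesian coordinates:
  ∂f/∂x = -2*x*z + z^2 - 3
  ∂f/∂y = 0
  ∂f/∂z = x*(-x + 2*z).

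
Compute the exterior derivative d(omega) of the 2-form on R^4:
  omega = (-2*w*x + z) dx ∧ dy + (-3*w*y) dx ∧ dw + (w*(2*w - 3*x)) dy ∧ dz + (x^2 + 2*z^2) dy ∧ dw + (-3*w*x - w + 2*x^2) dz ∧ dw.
d(omega) = (1 - 3*w) dx ∧ dy ∧ dz + (3*w) dx ∧ dy ∧ dw + (4*w - 3*x - 4*z) dy ∧ dz ∧ dw + (-3*w + 4*x) dx ∧ dz ∧ dw

For a 2-form omega = sum_{i<j} g_{ij} dx_i ∧ dx_j, the exterior derivative is
  d(omega) = sum_{i<j} d(g_{ij}) ∧ dx_i ∧ dx_j = sum_{i<j, k} (∂g_{ij}/∂x_k) dx_k ∧ dx_i ∧ dx_j.
Expand each term, using dx_k ∧ dx_i ∧ dx_j = sgn(permutation) dx_{(a)} ∧ dx_{(b)} ∧ dx_{(c)} with (a < b < c) sorted:
  d(-2*w*x + z) includes (∂/∂z)(-2*w*x + z) dz = (1) dz, which multiplied by dx ∧ dy gives (1) dx ∧ dy ∧ dz
  d(-2*w*x + z) includes (∂/∂w)(-2*w*x + z) dw = (-2*x) dw, which multiplied by dx ∧ dy gives (-2*x) dx ∧ dy ∧ dw
  d(-3*w*y) includes (∂/∂y)(-3*w*y) dy = (-3*w) dy, which multiplied by dx ∧ dw gives (3*w) dx ∧ dy ∧ dw
  d(w*(2*w - 3*x)) includes (∂/∂x)(w*(2*w - 3*x)) dx = (-3*w) dx, which multiplied by dy ∧ dz gives (-3*w) dx ∧ dy ∧ dz
  d(w*(2*w - 3*x)) includes (∂/∂w)(w*(2*w - 3*x)) dw = (4*w - 3*x) dw, which multiplied by dy ∧ dz gives (4*w - 3*x) dy ∧ dz ∧ dw
  d(x^2 + 2*z^2) includes (∂/∂x)(x^2 + 2*z^2) dx = (2*x) dx, which multiplied by dy ∧ dw gives (2*x) dx ∧ dy ∧ dw
  d(x^2 + 2*z^2) includes (∂/∂z)(x^2 + 2*z^2) dz = (4*z) dz, which multiplied by dy ∧ dw gives (-4*z) dy ∧ dz ∧ dw
  d(-3*w*x - w + 2*x^2) includes (∂/∂x)(-3*w*x - w + 2*x^2) dx = (-3*w + 4*x) dx, which multiplied by dz ∧ dw gives (-3*w + 4*x) dx ∧ dz ∧ dw
Collecting like 3-forms: d(omega) = (1 - 3*w) dx ∧ dy ∧ dz + (3*w) dx ∧ dy ∧ dw + (4*w - 3*x - 4*z) dy ∧ dz ∧ dw + (-3*w + 4*x) dx ∧ dz ∧ dw.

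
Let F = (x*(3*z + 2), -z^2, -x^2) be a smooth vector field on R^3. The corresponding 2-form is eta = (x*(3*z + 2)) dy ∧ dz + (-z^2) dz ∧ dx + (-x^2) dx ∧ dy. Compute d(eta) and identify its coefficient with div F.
d(eta) = (3*z + 2) dx ∧ dy ∧ dz; div F = 3*z + 2

For a 2-form in R^3 of the form above, applying d gives a 3-form with coefficient ∂P/∂x + ∂Q/∂y + ∂R/∂z:
  ∂P/∂x = 3*z + 2
  ∂Q/∂y = 0
  ∂R/∂z = 0
Sum = 3*z + 2, which is exactly div F.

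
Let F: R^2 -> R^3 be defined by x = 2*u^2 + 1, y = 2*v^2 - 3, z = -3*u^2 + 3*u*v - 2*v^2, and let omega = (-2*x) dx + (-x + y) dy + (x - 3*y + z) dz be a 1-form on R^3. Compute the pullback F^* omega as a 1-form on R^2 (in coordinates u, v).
F^* omega = (-10*u^3 - 21*u^2*v + 57*u*v^2 - 68*u - 24*v^3 + 30*v) du + (-3*u^3 + 5*u^2*v - 36*u*v^2 + 30*u + 40*v^3 - 56*v) dv

Using F^*(f dg) = (f ∘ F) d(g ∘ F), substitute each coordinate x_i by F_i(u, v) in f_i, and replace dx_i by d F_i = (∂F_i/∂u) du + (∂F_i/∂v) dv.
  For the x component: f_1(F) = -4*u^2 - 2; d F_1 = (4*u) du + (0) dv
  For the y component: f_2(F) = -2*u^2 + 2*v^2 - 4; d F_2 = (0) du + (4*v) dv
  For the z component: f_3(F) = -u^2 + 3*u*v - 8*v^2 + 10; d F_3 = (-6*u + 3*v) du + (3*u - 4*v) dv
Combining and collecting du, dv coefficients:
  coeff of du: -10*u^3 - 21*u^2*v + 57*u*v^2 - 68*u - 24*v^3 + 30*v
  coeff of dv: -3*u^3 + 5*u^2*v - 36*u*v^2 + 30*u + 40*v^3 - 56*v
F^* omega = (-10*u^3 - 21*u^2*v + 57*u*v^2 - 68*u - 24*v^3 + 30*v) du + (-3*u^3 + 5*u^2*v - 36*u*v^2 + 30*u + 40*v^3 - 56*v) dv.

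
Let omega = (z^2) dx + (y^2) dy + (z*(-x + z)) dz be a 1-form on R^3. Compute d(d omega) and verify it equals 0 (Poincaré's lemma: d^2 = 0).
d(d omega) = 0

Step 1: d omega = sum_{i<j} (∂f_j/∂x_i - ∂f_i/∂x_j) dx_i ∧ dx_j:
  coeff of dx ∧ dy: 0
  coeff of dx ∧ dz: -3*z
  coeff of dy ∧ dz: 0
Step 2: Apply d again to each 2-form coefficient. The only possible 3-form in R^3 is dx ∧ dy ∧ dz, with coefficient
  ∂(coeff of dy∧dz)/∂x - ∂(coeff of dx∧dz)/∂y + ∂(coeff of dx∧dy)/∂z
  = ∂/∂x (0) - ∂/∂y (-3*z) + ∂/∂z (0).
Each of these terms simplifies to sums of mixed partials that cancel in pairs. The result is 0 (by equality of mixed partials for smooth functions — Schwarz / Clairaut).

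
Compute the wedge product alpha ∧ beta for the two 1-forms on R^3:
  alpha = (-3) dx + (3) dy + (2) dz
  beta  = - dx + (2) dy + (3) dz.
alpha ∧ beta = (-3) dx ∧ dy + (-7) dx ∧ dz + (5) dy ∧ dz

Distribute the wedge, using dx_i ∧ dx_j = -dx_j ∧ dx_i and dx_i ∧ dx_i = 0. For each pair (i, j) with i < j, the coefficient of dx_i ∧ dx_j in alpha ∧ beta is (alpha_i * beta_j - alpha_j * beta_i). Collecting: alpha ∧ beta = (-3) dx ∧ dy + (-7) dx ∧ dz + (5) dy ∧ dz.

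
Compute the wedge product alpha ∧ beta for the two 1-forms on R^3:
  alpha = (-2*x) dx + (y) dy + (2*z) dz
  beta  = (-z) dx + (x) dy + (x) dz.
alpha ∧ beta = (-2*x^2 + y*z) dx ∧ dy + (-2*x^2 + 2*z^2) dx ∧ dz + (x*(y - 2*z)) dy ∧ dz

Distribute the wedge, using dx_i ∧ dx_j = -dx_j ∧ dx_i and dx_i ∧ dx_i = 0. For each pair (i, j) with i < j, the coefficient of dx_i ∧ dx_j in alpha ∧ beta is (alpha_i * beta_j - alpha_j * beta_i). Collecting: alpha ∧ beta = (-2*x^2 + y*z) dx ∧ dy + (-2*x^2 + 2*z^2) dx ∧ dz + (x*(y - 2*z)) dy ∧ dz.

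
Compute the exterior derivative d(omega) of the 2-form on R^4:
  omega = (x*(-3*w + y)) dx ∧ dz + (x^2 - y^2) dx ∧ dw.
d(omega) = (-x) dx ∧ dy ∧ dz + (-3*x) dx ∧ dz ∧ dw + (2*y) dx ∧ dy ∧ dw

For a 2-form omega = sum_{i<j} g_{ij} dx_i ∧ dx_j, the exterior derivative is
  d(omega) = sum_{i<j} d(g_{ij}) ∧ dx_i ∧ dx_j = sum_{i<j, k} (∂g_{ij}/∂x_k) dx_k ∧ dx_i ∧ dx_j.
Expand each term, using dx_k ∧ dx_i ∧ dx_j = sgn(permutation) dx_{(a)} ∧ dx_{(b)} ∧ dx_{(c)} with (a < b < c) sorted:
  d(x*(-3*w + y)) includes (∂/∂y)(x*(-3*w + y)) dy = (x) dy, which multiplied by dx ∧ dz gives (-x) dx ∧ dy ∧ dz
  d(x*(-3*w + y)) includes (∂/∂w)(x*(-3*w + y)) dw = (-3*x) dw, which multiplied by dx ∧ dz gives (-3*x) dx ∧ dz ∧ dw
  d(x^2 - y^2) includes (∂/∂y)(x^2 - y^2) dy = (-2*y) dy, which multiplied by dx ∧ dw gives (2*y) dx ∧ dy ∧ dw
Collecting like 3-forms: d(omega) = (-x) dx ∧ dy ∧ dz + (-3*x) dx ∧ dz ∧ dw + (2*y) dx ∧ dy ∧ dw.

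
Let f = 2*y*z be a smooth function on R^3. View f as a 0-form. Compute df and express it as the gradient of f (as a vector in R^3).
df = (0) dx + (2*z) dy + (2*y) dz; grad f = (0, 2*z, 2*y)

For a 0-form f, d f = (∂f/∂x) dx + (∂f/∂y) dy + (∂f/∂z) dz. The components of the vector representation are exactly the entries of grad f in Cartesian coordinates:
  ∂f/∂x = 0
  ∂f/∂y = 2*z
  ∂f/∂z = 2*y.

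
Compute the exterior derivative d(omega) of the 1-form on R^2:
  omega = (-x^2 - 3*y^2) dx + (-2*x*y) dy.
d(omega) = (4*y) dx ∧ dy

For a 1-form omega = sum_i f_i dx_i, the exterior derivative is
  d(omega) = sum_{i < j} (∂f_j/∂x_i - ∂f_i/∂x_j) dx_i ∧ dx_j.
  coefficient of dx ∧ dy: ∂f_2/∂x - ∂f_1/∂y = ∂(-2*x*y)/∂x - ∂(-x^2 - 3*y^2)/∂y = 4*y
Assembling: d(omega) = (4*y) dx ∧ dy.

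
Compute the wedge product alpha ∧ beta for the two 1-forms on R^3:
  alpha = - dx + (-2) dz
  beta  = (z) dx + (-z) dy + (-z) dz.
alpha ∧ beta = (z) dx ∧ dy + (3*z) dx ∧ dz + (-2*z) dy ∧ dz

Distribute the wedge, using dx_i ∧ dx_j = -dx_j ∧ dx_i and dx_i ∧ dx_i = 0. For each pair (i, j) with i < j, the coefficient of dx_i ∧ dx_j in alpha ∧ beta is (alpha_i * beta_j - alpha_j * beta_i). Collecting: alpha ∧ beta = (z) dx ∧ dy + (3*z) dx ∧ dz + (-2*z) dy ∧ dz.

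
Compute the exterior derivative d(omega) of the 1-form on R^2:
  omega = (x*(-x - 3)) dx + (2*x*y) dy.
d(omega) = (2*y) dx ∧ dy

For a 1-form omega = sum_i f_i dx_i, the exterior derivative is
  d(omega) = sum_{i < j} (∂f_j/∂x_i - ∂f_i/∂x_j) dx_i ∧ dx_j.
  coefficient of dx ∧ dy: ∂f_2/∂x - ∂f_1/∂y = ∂(2*x*y)/∂x - ∂(x*(-x - 3))/∂y = 2*y
Assembling: d(omega) = (2*y) dx ∧ dy.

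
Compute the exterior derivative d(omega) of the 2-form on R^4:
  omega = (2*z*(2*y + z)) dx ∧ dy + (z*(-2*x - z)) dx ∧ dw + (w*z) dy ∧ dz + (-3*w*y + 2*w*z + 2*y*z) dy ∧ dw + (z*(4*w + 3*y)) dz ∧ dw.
d(omega) = (4*y + 4*z) dx ∧ dy ∧ dz + (2*x + 2*z) dx ∧ dz ∧ dw + (-2*w - 2*y + 4*z) dy ∧ dz ∧ dw

For a 2-form omega = sum_{i<j} g_{ij} dx_i ∧ dx_j, the exterior derivative is
  d(omega) = sum_{i<j} d(g_{ij}) ∧ dx_i ∧ dx_j = sum_{i<j, k} (∂g_{ij}/∂x_k) dx_k ∧ dx_i ∧ dx_j.
Expand each term, using dx_k ∧ dx_i ∧ dx_j = sgn(permutation) dx_{(a)} ∧ dx_{(b)} ∧ dx_{(c)} with (a < b < c) sorted:
  d(2*z*(2*y + z)) includes (∂/∂z)(2*z*(2*y + z)) dz = (4*y + 4*z) dz, which multiplied by dx ∧ dy gives (4*y + 4*z) dx ∧ dy ∧ dz
  d(z*(-2*x - z)) includes (∂/∂z)(z*(-2*x - z)) dz = (-2*x - 2*z) dz, which multiplied by dx ∧ dw gives (2*x + 2*z) dx ∧ dz ∧ dw
  d(w*z) includes (∂/∂w)(w*z) dw = (z) dw, which multiplied by dy ∧ dz gives (z) dy ∧ dz ∧ dw
  d(-3*w*y + 2*w*z + 2*y*z) includes (∂/∂z)(-3*w*y + 2*w*z + 2*y*z) dz = (2*w + 2*y) dz, which multiplied by dy ∧ dw gives (-2*w - 2*y) dy ∧ dz ∧ dw
  d(z*(4*w + 3*y)) includes (∂/∂y)(z*(4*w + 3*y)) dy = (3*z) dy, which multiplied by dz ∧ dw gives (3*z) dy ∧ dz ∧ dw
Collecting like 3-forms: d(omega) = (4*y + 4*z) dx ∧ dy ∧ dz + (2*x + 2*z) dx ∧ dz ∧ dw + (-2*w - 2*y + 4*z) dy ∧ dz ∧ dw.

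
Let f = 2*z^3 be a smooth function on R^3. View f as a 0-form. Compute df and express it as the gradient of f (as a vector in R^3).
df = (0) dx + (0) dy + (6*z^2) dz; grad f = (0, 0, 6*z^2)

For a 0-form f, d f = (∂f/∂x) dx + (∂f/∂y) dy + (∂f/∂z) dz. The components of the vector representation are exactly the entries of grad f in Cartesian coordinates:
  ∂f/∂x = 0
  ∂f/∂y = 0
  ∂f/∂z = 6*z^2.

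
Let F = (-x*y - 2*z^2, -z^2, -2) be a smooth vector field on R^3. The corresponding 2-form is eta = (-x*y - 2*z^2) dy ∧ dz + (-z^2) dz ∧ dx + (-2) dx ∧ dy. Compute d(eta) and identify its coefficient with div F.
d(eta) = (-y) dx ∧ dy ∧ dz; div F = -y

For a 2-form in R^3 of the form above, applying d gives a 3-form with coefficient ∂P/∂x + ∂Q/∂y + ∂R/∂z:
  ∂P/∂x = -y
  ∂Q/∂y = 0
  ∂R/∂z = 0
Sum = -y, which is exactly div F.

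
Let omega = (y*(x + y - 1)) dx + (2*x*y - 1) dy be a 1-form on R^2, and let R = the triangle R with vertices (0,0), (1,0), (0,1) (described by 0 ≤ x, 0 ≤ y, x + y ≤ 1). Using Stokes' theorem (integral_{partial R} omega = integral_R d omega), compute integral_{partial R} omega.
integral_(partial R) omega = 1/3

Stokes: integral_partial_R omega = integral_R d omega with d omega = (∂Q/∂x - ∂P/∂y) dx ∧ dy.
  ∂Q/∂x = 2*y
  ∂P/∂y = x + 2*y - 1
  integrand = ∂Q/∂x - ∂P/∂y = 1 - x.
Integrating over R: integral_0^1 integral_0^{1-x} (1 - x) dy dx = 1/3.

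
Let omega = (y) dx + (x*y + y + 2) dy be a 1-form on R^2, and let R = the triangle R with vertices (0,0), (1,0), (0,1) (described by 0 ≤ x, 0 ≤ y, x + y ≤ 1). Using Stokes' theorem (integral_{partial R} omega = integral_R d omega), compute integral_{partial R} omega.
integral_(partial R) omega = -1/3

Stokes: integral_partial_R omega = integral_R d omega with d omega = (∂Q/∂x - ∂P/∂y) dx ∧ dy.
  ∂Q/∂x = y
  ∂P/∂y = 1
  integrand = ∂Q/∂x - ∂P/∂y = y - 1.
Integrating over R: integral_0^1 integral_0^{1-x} (y - 1) dy dx = -1/3.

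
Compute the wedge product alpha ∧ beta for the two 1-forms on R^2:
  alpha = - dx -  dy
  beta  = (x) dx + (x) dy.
alpha ∧ beta = 0

Distribute the wedge, using dx_i ∧ dx_j = -dx_j ∧ dx_i and dx_i ∧ dx_i = 0. For each pair (i, j) with i < j, the coefficient of dx_i ∧ dx_j in alpha ∧ beta is (alpha_i * beta_j - alpha_j * beta_i). Collecting: alpha ∧ beta = 0.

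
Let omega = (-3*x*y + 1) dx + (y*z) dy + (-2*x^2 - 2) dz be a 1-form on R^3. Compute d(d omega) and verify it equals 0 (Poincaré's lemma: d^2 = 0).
d(d omega) = 0

Step 1: d omega = sum_{i<j} (∂f_j/∂x_i - ∂f_i/∂x_j) dx_i ∧ dx_j:
  coeff of dx ∧ dy: 3*x
  coeff of dx ∧ dz: -4*x
  coeff of dy ∧ dz: -y
Step 2: Apply d again to each 2-form coefficient. The only possible 3-form in R^3 is dx ∧ dy ∧ dz, with coefficient
  ∂(coeff of dy∧dz)/∂x - ∂(coeff of dx∧dz)/∂y + ∂(coeff of dx∧dy)/∂z
  = ∂/∂x (-y) - ∂/∂y (-4*x) + ∂/∂z (3*x).
Each of these terms simplifies to sums of mixed partials that cancel in pairs. The result is 0 (by equality of mixed partials for smooth functions — Schwarz / Clairaut).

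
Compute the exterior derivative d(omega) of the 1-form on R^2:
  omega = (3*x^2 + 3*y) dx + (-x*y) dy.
d(omega) = (-y - 3) dx ∧ dy

For a 1-form omega = sum_i f_i dx_i, the exterior derivative is
  d(omega) = sum_{i < j} (∂f_j/∂x_i - ∂f_i/∂x_j) dx_i ∧ dx_j.
  coefficient of dx ∧ dy: ∂f_2/∂x - ∂f_1/∂y = ∂(-x*y)/∂x - ∂(3*x^2 + 3*y)/∂y = -y - 3
Assembling: d(omega) = (-y - 3) dx ∧ dy.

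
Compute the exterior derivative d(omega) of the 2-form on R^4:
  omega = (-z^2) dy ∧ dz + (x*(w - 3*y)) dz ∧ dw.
d(omega) = (w - 3*y) dx ∧ dz ∧ dw + (-3*x) dy ∧ dz ∧ dw

For a 2-form omega = sum_{i<j} g_{ij} dx_i ∧ dx_j, the exterior derivative is
  d(omega) = sum_{i<j} d(g_{ij}) ∧ dx_i ∧ dx_j = sum_{i<j, k} (∂g_{ij}/∂x_k) dx_k ∧ dx_i ∧ dx_j.
Expand each term, using dx_k ∧ dx_i ∧ dx_j = sgn(permutation) dx_{(a)} ∧ dx_{(b)} ∧ dx_{(c)} with (a < b < c) sorted:
  d(x*(w - 3*y)) includes (∂/∂x)(x*(w - 3*y)) dx = (w - 3*y) dx, which multiplied by dz ∧ dw gives (w - 3*y) dx ∧ dz ∧ dw
  d(x*(w - 3*y)) includes (∂/∂y)(x*(w - 3*y)) dy = (-3*x) dy, which multiplied by dz ∧ dw gives (-3*x) dy ∧ dz ∧ dw
Collecting like 3-forms: d(omega) = (w - 3*y) dx ∧ dz ∧ dw + (-3*x) dy ∧ dz ∧ dw.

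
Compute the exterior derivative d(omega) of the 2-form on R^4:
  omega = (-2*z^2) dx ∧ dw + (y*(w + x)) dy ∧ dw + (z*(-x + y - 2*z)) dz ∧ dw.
d(omega) = (3*z) dx ∧ dz ∧ dw + (y) dx ∧ dy ∧ dw + (z) dy ∧ dz ∧ dw

For a 2-form omega = sum_{i<j} g_{ij} dx_i ∧ dx_j, the exterior derivative is
  d(omega) = sum_{i<j} d(g_{ij}) ∧ dx_i ∧ dx_j = sum_{i<j, k} (∂g_{ij}/∂x_k) dx_k ∧ dx_i ∧ dx_j.
Expand each term, using dx_k ∧ dx_i ∧ dx_j = sgn(permutation) dx_{(a)} ∧ dx_{(b)} ∧ dx_{(c)} with (a < b < c) sorted:
  d(-2*z^2) includes (∂/∂z)(-2*z^2) dz = (-4*z) dz, which multiplied by dx ∧ dw gives (4*z) dx ∧ dz ∧ dw
  d(y*(w + x)) includes (∂/∂x)(y*(w + x)) dx = (y) dx, which multiplied by dy ∧ dw gives (y) dx ∧ dy ∧ dw
  d(z*(-x + y - 2*z)) includes (∂/∂x)(z*(-x + y - 2*z)) dx = (-z) dx, which multiplied by dz ∧ dw gives (-z) dx ∧ dz ∧ dw
  d(z*(-x + y - 2*z)) includes (∂/∂y)(z*(-x + y - 2*z)) dy = (z) dy, which multiplied by dz ∧ dw gives (z) dy ∧ dz ∧ dw
Collecting like 3-forms: d(omega) = (3*z) dx ∧ dz ∧ dw + (y) dx ∧ dy ∧ dw + (z) dy ∧ dz ∧ dw.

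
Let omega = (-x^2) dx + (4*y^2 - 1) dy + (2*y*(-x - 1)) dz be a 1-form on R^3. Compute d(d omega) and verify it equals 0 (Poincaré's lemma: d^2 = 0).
d(d omega) = 0

Step 1: d omega = sum_{i<j} (∂f_j/∂x_i - ∂f_i/∂x_j) dx_i ∧ dx_j:
  coeff of dx ∧ dy: 0
  coeff of dx ∧ dz: -2*y
  coeff of dy ∧ dz: -2*x - 2
Step 2: Apply d again to each 2-form coefficient. The only possible 3-form in R^3 is dx ∧ dy ∧ dz, with coefficient
  ∂(coeff of dy∧dz)/∂x - ∂(coeff of dx∧dz)/∂y + ∂(coeff of dx∧dy)/∂z
  = ∂/∂x (-2*x - 2) - ∂/∂y (-2*y) + ∂/∂z (0).
Each of these terms simplifies to sums of mixed partials that cancel in pairs. The result is 0 (by equality of mixed partials for smooth functions — Schwarz / Clairaut).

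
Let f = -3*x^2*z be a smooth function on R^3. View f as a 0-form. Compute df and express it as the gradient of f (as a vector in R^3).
df = (-6*x*z) dx + (0) dy + (-3*x^2) dz; grad f = (-6*x*z, 0, -3*x^2)

For a 0-form f, d f = (∂f/∂x) dx + (∂f/∂y) dy + (∂f/∂z) dz. The components of the vector representation are exactly the entries of grad f in Cartesian coordinates:
  ∂f/∂x = -6*x*z
  ∂f/∂y = 0
  ∂f/∂z = -3*x^2.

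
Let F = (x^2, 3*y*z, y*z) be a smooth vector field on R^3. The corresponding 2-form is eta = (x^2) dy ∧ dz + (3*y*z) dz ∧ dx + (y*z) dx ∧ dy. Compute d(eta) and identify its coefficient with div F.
d(eta) = (2*x + y + 3*z) dx ∧ dy ∧ dz; div F = 2*x + y + 3*z

For a 2-form in R^3 of the form above, applying d gives a 3-form with coefficient ∂P/∂x + ∂Q/∂y + ∂R/∂z:
  ∂P/∂x = 2*x
  ∂Q/∂y = 3*z
  ∂R/∂z = y
Sum = 2*x + y + 3*z, which is exactly div F.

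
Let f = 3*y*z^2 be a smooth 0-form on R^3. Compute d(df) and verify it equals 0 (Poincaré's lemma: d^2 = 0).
d(df) = 0

Step 1: df = sum_i (∂f/∂x_i) dx_i = (0) dx + (3*z^2) dy + (6*y*z) dz.
Step 2: Apply d again. Using the 1-form formula, the coefficient of dx ∧ dy in d(df) is ∂^2 f/∂x ∂y - ∂^2 f/∂y ∂x = (0) - (0) = 0 (equality of mixed partials for smooth f).
Similarly for dx ∧ dz and dy ∧ dz — all coefficients vanish. So d(df) = 0.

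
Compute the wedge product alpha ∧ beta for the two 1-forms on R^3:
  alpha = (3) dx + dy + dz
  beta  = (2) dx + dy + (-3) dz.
alpha ∧ beta = (1) dx ∧ dy + (-11) dx ∧ dz + (-4) dy ∧ dz

Distribute the wedge, using dx_i ∧ dx_j = -dx_j ∧ dx_i and dx_i ∧ dx_i = 0. For each pair (i, j) with i < j, the coefficient of dx_i ∧ dx_j in alpha ∧ beta is (alpha_i * beta_j - alpha_j * beta_i). Collecting: alpha ∧ beta = (1) dx ∧ dy + (-11) dx ∧ dz + (-4) dy ∧ dz.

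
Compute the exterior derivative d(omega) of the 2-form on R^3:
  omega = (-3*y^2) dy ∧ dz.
d(omega) = 0

For a 2-form omega = sum_{i<j} g_{ij} dx_i ∧ dx_j, the exterior derivative is
  d(omega) = sum_{i<j} d(g_{ij}) ∧ dx_i ∧ dx_j = sum_{i<j, k} (∂g_{ij}/∂x_k) dx_k ∧ dx_i ∧ dx_j.
Expand each term, using dx_k ∧ dx_i ∧ dx_j = sgn(permutation) dx_{(a)} ∧ dx_{(b)} ∧ dx_{(c)} with (a < b < c) sorted:

Collecting like 3-forms: d(omega) = 0.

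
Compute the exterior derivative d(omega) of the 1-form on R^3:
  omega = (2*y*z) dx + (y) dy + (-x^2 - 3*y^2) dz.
d(omega) = (-2*z) dx ∧ dy + (-2*x - 2*y) dx ∧ dz + (-6*y) dy ∧ dz

For a 1-form omega = sum_i f_i dx_i, the exterior derivative is
  d(omega) = sum_{i < j} (∂f_j/∂x_i - ∂f_i/∂x_j) dx_i ∧ dx_j.
  coefficient of dx ∧ dy: ∂f_2/∂x - ∂f_1/∂y = ∂(y)/∂x - ∂(2*y*z)/∂y = -2*z
  coefficient of dx ∧ dz: ∂f_3/∂x - ∂f_1/∂z = ∂(-x^2 - 3*y^2)/∂x - ∂(2*y*z)/∂z = -2*x - 2*y
  coefficient of dy ∧ dz: ∂f_3/∂y - ∂f_2/∂z = ∂(-x^2 - 3*y^2)/∂y - ∂(y)/∂z = -6*y
Assembling: d(omega) = (-2*z) dx ∧ dy + (-2*x - 2*y) dx ∧ dz + (-6*y) dy ∧ dz.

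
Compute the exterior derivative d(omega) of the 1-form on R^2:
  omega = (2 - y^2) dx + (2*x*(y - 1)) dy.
d(omega) = (4*y - 2) dx ∧ dy

For a 1-form omega = sum_i f_i dx_i, the exterior derivative is
  d(omega) = sum_{i < j} (∂f_j/∂x_i - ∂f_i/∂x_j) dx_i ∧ dx_j.
  coefficient of dx ∧ dy: ∂f_2/∂x - ∂f_1/∂y = ∂(2*x*(y - 1))/∂x - ∂(2 - y^2)/∂y = 4*y - 2
Assembling: d(omega) = (4*y - 2) dx ∧ dy.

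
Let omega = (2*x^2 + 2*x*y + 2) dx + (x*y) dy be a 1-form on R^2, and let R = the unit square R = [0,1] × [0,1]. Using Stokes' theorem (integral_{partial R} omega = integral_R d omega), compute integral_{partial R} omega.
integral_(partial R) omega = -1/2

Stokes: integral_partial_R omega = integral_R d omega with d omega = (∂Q/∂x - ∂P/∂y) dx ∧ dy.
  ∂Q/∂x = y
  ∂P/∂y = 2*x
  integrand = ∂Q/∂x - ∂P/∂y = -2*x + y.
Integrating over R: integral_0^1 integral_0^1 (-2*x + y) dx dy = -1/2.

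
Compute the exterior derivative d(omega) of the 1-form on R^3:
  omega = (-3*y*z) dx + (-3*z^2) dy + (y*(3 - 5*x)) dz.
d(omega) = (3*z) dx ∧ dy + (-2*y) dx ∧ dz + (-5*x + 6*z + 3) dy ∧ dz

For a 1-form omega = sum_i f_i dx_i, the exterior derivative is
  d(omega) = sum_{i < j} (∂f_j/∂x_i - ∂f_i/∂x_j) dx_i ∧ dx_j.
  coefficient of dx ∧ dy: ∂f_2/∂x - ∂f_1/∂y = ∂(-3*z^2)/∂x - ∂(-3*y*z)/∂y = 3*z
  coefficient of dx ∧ dz: ∂f_3/∂x - ∂f_1/∂z = ∂(y*(3 - 5*x))/∂x - ∂(-3*y*z)/∂z = -2*y
  coefficient of dy ∧ dz: ∂f_3/∂y - ∂f_2/∂z = ∂(y*(3 - 5*x))/∂y - ∂(-3*z^2)/∂z = -5*x + 6*z + 3
Assembling: d(omega) = (3*z) dx ∧ dy + (-2*y) dx ∧ dz + (-5*x + 6*z + 3) dy ∧ dz.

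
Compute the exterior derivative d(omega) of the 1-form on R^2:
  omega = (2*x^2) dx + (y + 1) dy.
d(omega) = 0

For a 1-form omega = sum_i f_i dx_i, the exterior derivative is
  d(omega) = sum_{i < j} (∂f_j/∂x_i - ∂f_i/∂x_j) dx_i ∧ dx_j.

Assembling: d(omega) = 0.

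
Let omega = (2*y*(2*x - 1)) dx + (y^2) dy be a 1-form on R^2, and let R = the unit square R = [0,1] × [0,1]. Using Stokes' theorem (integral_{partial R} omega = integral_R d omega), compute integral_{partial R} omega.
integral_(partial R) omega = 0

Stokes: integral_partial_R omega = integral_R d omega with d omega = (∂Q/∂x - ∂P/∂y) dx ∧ dy.
  ∂Q/∂x = 0
  ∂P/∂y = 4*x - 2
  integrand = ∂Q/∂x - ∂P/∂y = 2 - 4*x.
Integrating over R: integral_0^1 integral_0^1 (2 - 4*x) dx dy = 0.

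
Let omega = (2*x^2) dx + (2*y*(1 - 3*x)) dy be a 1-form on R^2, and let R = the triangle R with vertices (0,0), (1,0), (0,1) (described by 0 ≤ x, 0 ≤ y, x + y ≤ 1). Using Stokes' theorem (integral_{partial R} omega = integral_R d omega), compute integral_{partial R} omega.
integral_(partial R) omega = -1

Stokes: integral_partial_R omega = integral_R d omega with d omega = (∂Q/∂x - ∂P/∂y) dx ∧ dy.
  ∂Q/∂x = -6*y
  ∂P/∂y = 0
  integrand = ∂Q/∂x - ∂P/∂y = -6*y.
Integrating over R: integral_0^1 integral_0^{1-x} (-6*y) dy dx = -1.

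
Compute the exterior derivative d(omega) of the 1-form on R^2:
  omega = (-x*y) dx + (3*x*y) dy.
d(omega) = (x + 3*y) dx ∧ dy

For a 1-form omega = sum_i f_i dx_i, the exterior derivative is
  d(omega) = sum_{i < j} (∂f_j/∂x_i - ∂f_i/∂x_j) dx_i ∧ dx_j.
  coefficient of dx ∧ dy: ∂f_2/∂x - ∂f_1/∂y = ∂(3*x*y)/∂x - ∂(-x*y)/∂y = x + 3*y
Assembling: d(omega) = (x + 3*y) dx ∧ dy.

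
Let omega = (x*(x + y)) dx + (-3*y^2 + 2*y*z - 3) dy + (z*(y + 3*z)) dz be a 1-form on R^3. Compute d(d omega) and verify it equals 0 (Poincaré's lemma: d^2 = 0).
d(d omega) = 0

Step 1: d omega = sum_{i<j} (∂f_j/∂x_i - ∂f_i/∂x_j) dx_i ∧ dx_j:
  coeff of dx ∧ dy: -x
  coeff of dx ∧ dz: 0
  coeff of dy ∧ dz: -2*y + z
Step 2: Apply d again to each 2-form coefficient. The only possible 3-form in R^3 is dx ∧ dy ∧ dz, with coefficient
  ∂(coeff of dy∧dz)/∂x - ∂(coeff of dx∧dz)/∂y + ∂(coeff of dx∧dy)/∂z
  = ∂/∂x (-2*y + z) - ∂/∂y (0) + ∂/∂z (-x).
Each of these terms simplifies to sums of mixed partials that cancel in pairs. The result is 0 (by equality of mixed partials for smooth functions — Schwarz / Clairaut).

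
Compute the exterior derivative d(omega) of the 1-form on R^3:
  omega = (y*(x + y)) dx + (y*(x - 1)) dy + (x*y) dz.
d(omega) = (-x - y) dx ∧ dy + (y) dx ∧ dz + (x) dy ∧ dz

For a 1-form omega = sum_i f_i dx_i, the exterior derivative is
  d(omega) = sum_{i < j} (∂f_j/∂x_i - ∂f_i/∂x_j) dx_i ∧ dx_j.
  coefficient of dx ∧ dy: ∂f_2/∂x - ∂f_1/∂y = ∂(y*(x - 1))/∂x - ∂(y*(x + y))/∂y = -x - y
  coefficient of dx ∧ dz: ∂f_3/∂x - ∂f_1/∂z = ∂(x*y)/∂x - ∂(y*(x + y))/∂z = y
  coefficient of dy ∧ dz: ∂f_3/∂y - ∂f_2/∂z = ∂(x*y)/∂y - ∂(y*(x - 1))/∂z = x
Assembling: d(omega) = (-x - y) dx ∧ dy + (y) dx ∧ dz + (x) dy ∧ dz.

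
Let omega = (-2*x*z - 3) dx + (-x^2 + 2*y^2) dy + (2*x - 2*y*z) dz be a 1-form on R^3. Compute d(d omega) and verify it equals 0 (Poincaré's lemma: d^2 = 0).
d(d omega) = 0

Step 1: d omega = sum_{i<j} (∂f_j/∂x_i - ∂f_i/∂x_j) dx_i ∧ dx_j:
  coeff of dx ∧ dy: -2*x
  coeff of dx ∧ dz: 2*x + 2
  coeff of dy ∧ dz: -2*z
Step 2: Apply d again to each 2-form coefficient. The only possible 3-form in R^3 is dx ∧ dy ∧ dz, with coefficient
  ∂(coeff of dy∧dz)/∂x - ∂(coeff of dx∧dz)/∂y + ∂(coeff of dx∧dy)/∂z
  = ∂/∂x (-2*z) - ∂/∂y (2*x + 2) + ∂/∂z (-2*x).
Each of these terms simplifies to sums of mixed partials that cancel in pairs. The result is 0 (by equality of mixed partials for smooth functions — Schwarz / Clairaut).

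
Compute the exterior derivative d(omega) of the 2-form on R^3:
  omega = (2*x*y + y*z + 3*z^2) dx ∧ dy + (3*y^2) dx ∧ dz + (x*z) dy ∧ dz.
d(omega) = (-5*y + 7*z) dx ∧ dy ∧ dz

For a 2-form omega = sum_{i<j} g_{ij} dx_i ∧ dx_j, the exterior derivative is
  d(omega) = sum_{i<j} d(g_{ij}) ∧ dx_i ∧ dx_j = sum_{i<j, k} (∂g_{ij}/∂x_k) dx_k ∧ dx_i ∧ dx_j.
Expand each term, using dx_k ∧ dx_i ∧ dx_j = sgn(permutation) dx_{(a)} ∧ dx_{(b)} ∧ dx_{(c)} with (a < b < c) sorted:
  d(2*x*y + y*z + 3*z^2) includes (∂/∂z)(2*x*y + y*z + 3*z^2) dz = (y + 6*z) dz, which multiplied by dx ∧ dy gives (y + 6*z) dx ∧ dy ∧ dz
  d(3*y^2) includes (∂/∂y)(3*y^2) dy = (6*y) dy, which multiplied by dx ∧ dz gives (-6*y) dx ∧ dy ∧ dz
  d(x*z) includes (∂/∂x)(x*z) dx = (z) dx, which multiplied by dy ∧ dz gives (z) dx ∧ dy ∧ dz
Collecting like 3-forms: d(omega) = (-5*y + 7*z) dx ∧ dy ∧ dz.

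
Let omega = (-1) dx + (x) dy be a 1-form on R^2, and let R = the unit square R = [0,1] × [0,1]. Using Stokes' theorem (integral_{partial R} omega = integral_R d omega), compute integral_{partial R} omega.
integral_(partial R) omega = 1

Stokes: integral_partial_R omega = integral_R d omega with d omega = (∂Q/∂x - ∂P/∂y) dx ∧ dy.
  ∂Q/∂x = 1
  ∂P/∂y = 0
  integrand = ∂Q/∂x - ∂P/∂y = 1.
Integrating over R: integral_0^1 integral_0^1 (1) dx dy = 1.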